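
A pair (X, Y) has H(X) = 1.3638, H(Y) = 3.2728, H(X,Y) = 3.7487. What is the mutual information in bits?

I(X;Y) = H(X) + H(Y) - H(X,Y)
I(X;Y) = 1.3638 + 3.2728 - 3.7487 = 0.8879 bits


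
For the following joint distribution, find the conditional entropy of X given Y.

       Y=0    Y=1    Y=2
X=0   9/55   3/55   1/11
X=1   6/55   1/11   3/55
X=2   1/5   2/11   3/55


H(X|Y) = Σ_y p(y) H(X|Y=y)
  p(Y=0) = 26/55, H(X|Y=0) = 1.5430
  p(Y=1) = 18/55, H(X|Y=1) = 1.4153
  p(Y=2) = 1/5, H(X|Y=2) = 1.5395
H(X|Y) = 0.4727×1.5430 + 0.3273×1.4153 + 0.2000×1.5395 = 1.5005 bits


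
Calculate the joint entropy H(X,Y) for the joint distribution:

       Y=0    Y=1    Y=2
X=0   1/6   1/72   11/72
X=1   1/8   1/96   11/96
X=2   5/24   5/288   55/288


H(X,Y) = -Σ p(x,y) log₂ p(x,y)
  p(0,0)=1/6: -0.1667 × log₂(0.1667) = 0.4308
  p(0,1)=1/72: -0.0139 × log₂(0.0139) = 0.0857
  p(0,2)=11/72: -0.1528 × log₂(0.1528) = 0.4141
  p(1,0)=1/8: -0.1250 × log₂(0.1250) = 0.3750
  p(1,1)=1/96: -0.0104 × log₂(0.0104) = 0.0686
  p(1,2)=11/96: -0.1146 × log₂(0.1146) = 0.3581
  p(2,0)=5/24: -0.2083 × log₂(0.2083) = 0.4715
  p(2,1)=5/288: -0.0174 × log₂(0.0174) = 0.1015
  p(2,2)=55/288: -0.1910 × log₂(0.1910) = 0.4561
H(X,Y) = 2.7615 bits


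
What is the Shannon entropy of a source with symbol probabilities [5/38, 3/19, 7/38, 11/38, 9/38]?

H(X) = -Σ p(x) log₂ p(x)
  -5/38 × log₂(5/38) = 0.3850
  -3/19 × log₂(3/19) = 0.4205
  -7/38 × log₂(7/38) = 0.4496
  -11/38 × log₂(11/38) = 0.5177
  -9/38 × log₂(9/38) = 0.4922
H(X) = 2.2649 bits


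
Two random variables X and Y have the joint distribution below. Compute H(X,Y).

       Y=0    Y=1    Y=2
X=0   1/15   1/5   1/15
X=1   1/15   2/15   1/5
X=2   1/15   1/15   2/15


H(X,Y) = -Σ p(x,y) log₂ p(x,y)
  p(0,0)=1/15: -0.0667 × log₂(0.0667) = 0.2605
  p(0,1)=1/5: -0.2000 × log₂(0.2000) = 0.4644
  p(0,2)=1/15: -0.0667 × log₂(0.0667) = 0.2605
  p(1,0)=1/15: -0.0667 × log₂(0.0667) = 0.2605
  p(1,1)=2/15: -0.1333 × log₂(0.1333) = 0.3876
  p(1,2)=1/5: -0.2000 × log₂(0.2000) = 0.4644
  p(2,0)=1/15: -0.0667 × log₂(0.0667) = 0.2605
  p(2,1)=1/15: -0.0667 × log₂(0.0667) = 0.2605
  p(2,2)=2/15: -0.1333 × log₂(0.1333) = 0.3876
H(X,Y) = 3.0062 bits


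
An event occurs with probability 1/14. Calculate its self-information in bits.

Information content I(x) = -log₂(p(x))
I = -log₂(1/14) = -log₂(0.0714)
I = 3.8074 bits


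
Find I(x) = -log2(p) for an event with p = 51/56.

Information content I(x) = -log₂(p(x))
I = -log₂(51/56) = -log₂(0.9107)
I = 0.1349 bits


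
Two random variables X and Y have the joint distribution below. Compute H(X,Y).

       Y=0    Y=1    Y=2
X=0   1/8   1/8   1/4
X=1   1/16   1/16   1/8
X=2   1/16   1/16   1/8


H(X,Y) = -Σ p(x,y) log₂ p(x,y)
  p(0,0)=1/8: -0.1250 × log₂(0.1250) = 0.3750
  p(0,1)=1/8: -0.1250 × log₂(0.1250) = 0.3750
  p(0,2)=1/4: -0.2500 × log₂(0.2500) = 0.5000
  p(1,0)=1/16: -0.0625 × log₂(0.0625) = 0.2500
  p(1,1)=1/16: -0.0625 × log₂(0.0625) = 0.2500
  p(1,2)=1/8: -0.1250 × log₂(0.1250) = 0.3750
  p(2,0)=1/16: -0.0625 × log₂(0.0625) = 0.2500
  p(2,1)=1/16: -0.0625 × log₂(0.0625) = 0.2500
  p(2,2)=1/8: -0.1250 × log₂(0.1250) = 0.3750
H(X,Y) = 3.0000 bits


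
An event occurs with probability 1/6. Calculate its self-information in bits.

Information content I(x) = -log₂(p(x))
I = -log₂(1/6) = -log₂(0.1667)
I = 2.5850 bits


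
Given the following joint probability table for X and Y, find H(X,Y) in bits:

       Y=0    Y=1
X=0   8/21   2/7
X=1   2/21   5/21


H(X,Y) = -Σ p(x,y) log₂ p(x,y)
  p(0,0)=8/21: -0.3810 × log₂(0.3810) = 0.5304
  p(0,1)=2/7: -0.2857 × log₂(0.2857) = 0.5164
  p(1,0)=2/21: -0.0952 × log₂(0.0952) = 0.3231
  p(1,1)=5/21: -0.2381 × log₂(0.2381) = 0.4929
H(X,Y) = 1.8628 bits


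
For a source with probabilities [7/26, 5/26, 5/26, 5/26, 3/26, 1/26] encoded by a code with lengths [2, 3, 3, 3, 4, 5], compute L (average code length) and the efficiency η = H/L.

Average length L = Σ p_i × l_i = 2.9231 bits
Entropy H = 2.4222 bits
Efficiency η = H/L × 100% = 82.86%


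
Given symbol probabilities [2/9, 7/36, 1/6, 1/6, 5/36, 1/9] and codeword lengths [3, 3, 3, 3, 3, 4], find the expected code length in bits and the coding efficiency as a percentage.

Average length L = Σ p_i × l_i = 3.1111 bits
Entropy H = 2.5510 bits
Efficiency η = H/L × 100% = 82.00%


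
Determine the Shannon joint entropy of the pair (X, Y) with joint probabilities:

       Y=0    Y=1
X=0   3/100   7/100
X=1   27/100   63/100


H(X,Y) = -Σ p(x,y) log₂ p(x,y)
  p(0,0)=3/100: -0.0300 × log₂(0.0300) = 0.1518
  p(0,1)=7/100: -0.0700 × log₂(0.0700) = 0.2686
  p(1,0)=27/100: -0.2700 × log₂(0.2700) = 0.5100
  p(1,1)=63/100: -0.6300 × log₂(0.6300) = 0.4199
H(X,Y) = 1.3503 bits


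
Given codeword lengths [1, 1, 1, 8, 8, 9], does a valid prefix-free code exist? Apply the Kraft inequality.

Kraft inequality: Σ 2^(-l_i) ≤ 1 for prefix-free code
Calculating: 2^(-1) + 2^(-1) + 2^(-1) + 2^(-8) + 2^(-8) + 2^(-9)
= 0.5 + 0.5 + 0.5 + 0.00390625 + 0.00390625 + 0.001953125
= 1.5098
Since 1.5098 > 1, prefix-free code does not exist


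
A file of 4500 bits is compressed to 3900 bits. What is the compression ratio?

Compression ratio = Original / Compressed
= 4500 / 3900 = 1.15:1


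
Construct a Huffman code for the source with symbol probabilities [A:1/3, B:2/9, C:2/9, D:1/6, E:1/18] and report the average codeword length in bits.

Huffman tree construction:
Combine smallest probabilities repeatedly
Resulting codes:
  A: 11 (length 2)
  B: 00 (length 2)
  C: 01 (length 2)
  D: 101 (length 3)
  E: 100 (length 3)
Average length = Σ p(s) × length(s) = 2.2222 bits


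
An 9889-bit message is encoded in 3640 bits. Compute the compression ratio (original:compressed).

Compression ratio = Original / Compressed
= 9889 / 3640 = 2.72:1


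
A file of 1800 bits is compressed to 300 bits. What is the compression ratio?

Compression ratio = Original / Compressed
= 1800 / 300 = 6.00:1


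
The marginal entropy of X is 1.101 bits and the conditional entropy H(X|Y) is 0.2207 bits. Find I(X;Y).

I(X;Y) = H(X) - H(X|Y)
I(X;Y) = 1.101 - 0.2207 = 0.8803 bits


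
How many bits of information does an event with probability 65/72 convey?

Information content I(x) = -log₂(p(x))
I = -log₂(65/72) = -log₂(0.9028)
I = 0.1476 bits


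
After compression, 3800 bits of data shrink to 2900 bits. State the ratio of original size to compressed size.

Compression ratio = Original / Compressed
= 3800 / 2900 = 1.31:1


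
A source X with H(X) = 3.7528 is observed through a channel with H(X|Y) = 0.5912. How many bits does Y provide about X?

I(X;Y) = H(X) - H(X|Y)
I(X;Y) = 3.7528 - 0.5912 = 3.1616 bits


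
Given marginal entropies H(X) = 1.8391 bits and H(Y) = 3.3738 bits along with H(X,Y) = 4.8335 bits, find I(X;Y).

I(X;Y) = H(X) + H(Y) - H(X,Y)
I(X;Y) = 1.8391 + 3.3738 - 4.8335 = 0.3794 bits


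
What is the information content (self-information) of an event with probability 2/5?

Information content I(x) = -log₂(p(x))
I = -log₂(2/5) = -log₂(0.4000)
I = 1.3219 bits


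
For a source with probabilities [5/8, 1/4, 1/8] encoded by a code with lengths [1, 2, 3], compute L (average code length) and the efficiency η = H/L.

Average length L = Σ p_i × l_i = 1.5000 bits
Entropy H = 1.2988 bits
Efficiency η = H/L × 100% = 86.59%


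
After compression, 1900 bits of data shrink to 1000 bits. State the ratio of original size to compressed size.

Compression ratio = Original / Compressed
= 1900 / 1000 = 1.90:1


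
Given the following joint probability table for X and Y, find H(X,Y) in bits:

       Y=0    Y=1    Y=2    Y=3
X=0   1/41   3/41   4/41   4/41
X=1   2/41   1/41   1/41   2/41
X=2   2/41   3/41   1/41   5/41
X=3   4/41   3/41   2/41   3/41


H(X,Y) = -Σ p(x,y) log₂ p(x,y)
  p(0,0)=1/41: -0.0244 × log₂(0.0244) = 0.1307
  p(0,1)=3/41: -0.0732 × log₂(0.0732) = 0.2760
  p(0,2)=4/41: -0.0976 × log₂(0.0976) = 0.3276
  p(0,3)=4/41: -0.0976 × log₂(0.0976) = 0.3276
  p(1,0)=2/41: -0.0488 × log₂(0.0488) = 0.2126
  p(1,1)=1/41: -0.0244 × log₂(0.0244) = 0.1307
  p(1,2)=1/41: -0.0244 × log₂(0.0244) = 0.1307
  p(1,3)=2/41: -0.0488 × log₂(0.0488) = 0.2126
  p(2,0)=2/41: -0.0488 × log₂(0.0488) = 0.2126
  p(2,1)=3/41: -0.0732 × log₂(0.0732) = 0.2760
  p(2,2)=1/41: -0.0244 × log₂(0.0244) = 0.1307
  p(2,3)=5/41: -0.1220 × log₂(0.1220) = 0.3702
  p(3,0)=4/41: -0.0976 × log₂(0.0976) = 0.3276
  p(3,1)=3/41: -0.0732 × log₂(0.0732) = 0.2760
  p(3,2)=2/41: -0.0488 × log₂(0.0488) = 0.2126
  p(3,3)=3/41: -0.0732 × log₂(0.0732) = 0.2760
H(X,Y) = 3.8300 bits


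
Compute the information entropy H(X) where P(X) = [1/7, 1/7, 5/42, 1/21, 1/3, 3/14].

H(X) = -Σ p(x) log₂ p(x)
  -1/7 × log₂(1/7) = 0.4011
  -1/7 × log₂(1/7) = 0.4011
  -5/42 × log₂(5/42) = 0.3655
  -1/21 × log₂(1/21) = 0.2092
  -1/3 × log₂(1/3) = 0.5283
  -3/14 × log₂(3/14) = 0.4762
H(X) = 2.3813 bits


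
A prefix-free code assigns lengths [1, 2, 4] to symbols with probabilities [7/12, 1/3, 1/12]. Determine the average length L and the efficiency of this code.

Average length L = Σ p_i × l_i = 1.5833 bits
Entropy H = 1.2807 bits
Efficiency η = H/L × 100% = 80.88%


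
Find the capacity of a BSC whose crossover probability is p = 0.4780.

For BSC with error probability p:
C = 1 - H(p) where H(p) is binary entropy
H(0.4780) = -0.4780 × log₂(0.4780) - 0.5220 × log₂(0.5220)
H(p) = 0.9986
C = 1 - 0.9986 = 0.0014 bits/use


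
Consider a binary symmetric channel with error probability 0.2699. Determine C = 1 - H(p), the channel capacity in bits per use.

For BSC with error probability p:
C = 1 - H(p) where H(p) is binary entropy
H(0.2699) = -0.2699 × log₂(0.2699) - 0.7301 × log₂(0.7301)
H(p) = 0.8413
C = 1 - 0.8413 = 0.1587 bits/use


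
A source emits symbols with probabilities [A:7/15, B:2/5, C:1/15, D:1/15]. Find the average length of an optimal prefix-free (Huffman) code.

Huffman tree construction:
Combine smallest probabilities repeatedly
Resulting codes:
  A: 0 (length 1)
  B: 11 (length 2)
  C: 100 (length 3)
  D: 101 (length 3)
Average length = Σ p(s) × length(s) = 1.6667 bits


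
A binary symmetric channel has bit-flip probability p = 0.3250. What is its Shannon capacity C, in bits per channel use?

For BSC with error probability p:
C = 1 - H(p) where H(p) is binary entropy
H(0.3250) = -0.3250 × log₂(0.3250) - 0.6750 × log₂(0.6750)
H(p) = 0.9097
C = 1 - 0.9097 = 0.0903 bits/use


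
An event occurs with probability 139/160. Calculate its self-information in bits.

Information content I(x) = -log₂(p(x))
I = -log₂(139/160) = -log₂(0.8688)
I = 0.2030 bits


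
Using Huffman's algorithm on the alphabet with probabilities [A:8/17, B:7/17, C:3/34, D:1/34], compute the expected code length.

Huffman tree construction:
Combine smallest probabilities repeatedly
Resulting codes:
  A: 0 (length 1)
  B: 11 (length 2)
  C: 101 (length 3)
  D: 100 (length 3)
Average length = Σ p(s) × length(s) = 1.6471 bits


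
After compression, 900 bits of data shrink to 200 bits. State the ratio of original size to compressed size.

Compression ratio = Original / Compressed
= 900 / 200 = 4.50:1


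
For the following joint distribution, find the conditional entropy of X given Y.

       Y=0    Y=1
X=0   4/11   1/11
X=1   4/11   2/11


H(X|Y) = Σ_y p(y) H(X|Y=y)
  p(Y=0) = 8/11, H(X|Y=0) = 1.0000
  p(Y=1) = 3/11, H(X|Y=1) = 0.9183
H(X|Y) = 0.7273×1.0000 + 0.2727×0.9183 = 0.9777 bits


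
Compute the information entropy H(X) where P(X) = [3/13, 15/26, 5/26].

H(X) = -Σ p(x) log₂ p(x)
  -3/13 × log₂(3/13) = 0.4882
  -15/26 × log₂(15/26) = 0.4578
  -5/26 × log₂(5/26) = 0.4574
H(X) = 1.4034 bits


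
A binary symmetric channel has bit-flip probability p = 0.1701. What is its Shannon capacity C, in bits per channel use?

For BSC with error probability p:
C = 1 - H(p) where H(p) is binary entropy
H(0.1701) = -0.1701 × log₂(0.1701) - 0.8299 × log₂(0.8299)
H(p) = 0.6579
C = 1 - 0.6579 = 0.3421 bits/use


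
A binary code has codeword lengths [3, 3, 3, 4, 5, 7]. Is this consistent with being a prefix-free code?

Kraft inequality: Σ 2^(-l_i) ≤ 1 for prefix-free code
Calculating: 2^(-3) + 2^(-3) + 2^(-3) + 2^(-4) + 2^(-5) + 2^(-7)
= 0.125 + 0.125 + 0.125 + 0.0625 + 0.03125 + 0.0078125
= 0.4766
Since 0.4766 ≤ 1, prefix-free code exists


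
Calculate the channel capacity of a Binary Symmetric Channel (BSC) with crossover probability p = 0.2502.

For BSC with error probability p:
C = 1 - H(p) where H(p) is binary entropy
H(0.2502) = -0.2502 × log₂(0.2502) - 0.7498 × log₂(0.7498)
H(p) = 0.8116
C = 1 - 0.8116 = 0.1884 bits/use


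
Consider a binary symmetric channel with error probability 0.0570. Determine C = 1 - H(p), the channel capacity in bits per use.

For BSC with error probability p:
C = 1 - H(p) where H(p) is binary entropy
H(0.0570) = -0.0570 × log₂(0.0570) - 0.9430 × log₂(0.9430)
H(p) = 0.3154
C = 1 - 0.3154 = 0.6846 bits/use


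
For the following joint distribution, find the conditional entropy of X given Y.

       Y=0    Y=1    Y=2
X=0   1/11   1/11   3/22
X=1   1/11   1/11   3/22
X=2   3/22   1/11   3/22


H(X|Y) = Σ_y p(y) H(X|Y=y)
  p(Y=0) = 7/22, H(X|Y=0) = 1.5567
  p(Y=1) = 3/11, H(X|Y=1) = 1.5850
  p(Y=2) = 9/22, H(X|Y=2) = 1.5850
H(X|Y) = 0.3182×1.5567 + 0.2727×1.5850 + 0.4091×1.5850 = 1.5760 bits


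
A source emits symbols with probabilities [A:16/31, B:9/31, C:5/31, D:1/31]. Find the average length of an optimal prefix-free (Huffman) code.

Huffman tree construction:
Combine smallest probabilities repeatedly
Resulting codes:
  A: 1 (length 1)
  B: 01 (length 2)
  C: 001 (length 3)
  D: 000 (length 3)
Average length = Σ p(s) × length(s) = 1.6774 bits


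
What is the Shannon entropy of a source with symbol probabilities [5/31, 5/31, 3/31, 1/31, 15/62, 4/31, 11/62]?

H(X) = -Σ p(x) log₂ p(x)
  -5/31 × log₂(5/31) = 0.4246
  -5/31 × log₂(5/31) = 0.4246
  -3/31 × log₂(3/31) = 0.3261
  -1/31 × log₂(1/31) = 0.1598
  -15/62 × log₂(15/62) = 0.4953
  -4/31 × log₂(4/31) = 0.3812
  -11/62 × log₂(11/62) = 0.4426
H(X) = 2.6541 bits


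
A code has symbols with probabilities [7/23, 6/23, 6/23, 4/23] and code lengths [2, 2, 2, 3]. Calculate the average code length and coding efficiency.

Average length L = Σ p_i × l_i = 2.1739 bits
Entropy H = 1.9726 bits
Efficiency η = H/L × 100% = 90.74%


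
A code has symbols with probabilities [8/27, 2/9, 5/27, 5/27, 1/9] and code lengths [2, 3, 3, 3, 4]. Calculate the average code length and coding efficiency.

Average length L = Σ p_i × l_i = 2.8148 bits
Entropy H = 2.2555 bits
Efficiency η = H/L × 100% = 80.13%


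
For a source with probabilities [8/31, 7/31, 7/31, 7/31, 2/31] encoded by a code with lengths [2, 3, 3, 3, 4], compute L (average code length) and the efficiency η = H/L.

Average length L = Σ p_i × l_i = 2.8065 bits
Entropy H = 2.2137 bits
Efficiency η = H/L × 100% = 78.88%


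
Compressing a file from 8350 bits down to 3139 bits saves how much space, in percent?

Space savings = (1 - Compressed/Original) × 100%
= (1 - 3139/8350) × 100%
= 62.41%


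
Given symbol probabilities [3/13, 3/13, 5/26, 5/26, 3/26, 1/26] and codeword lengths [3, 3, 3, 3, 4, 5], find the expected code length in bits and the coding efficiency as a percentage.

Average length L = Σ p_i × l_i = 3.1923 bits
Entropy H = 2.4315 bits
Efficiency η = H/L × 100% = 76.17%


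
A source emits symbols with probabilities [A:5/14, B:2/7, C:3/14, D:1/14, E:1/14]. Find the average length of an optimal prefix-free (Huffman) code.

Huffman tree construction:
Combine smallest probabilities repeatedly
Resulting codes:
  A: 11 (length 2)
  B: 10 (length 2)
  C: 01 (length 2)
  D: 000 (length 3)
  E: 001 (length 3)
Average length = Σ p(s) × length(s) = 2.1429 bits


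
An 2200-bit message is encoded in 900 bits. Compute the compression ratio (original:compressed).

Compression ratio = Original / Compressed
= 2200 / 900 = 2.44:1


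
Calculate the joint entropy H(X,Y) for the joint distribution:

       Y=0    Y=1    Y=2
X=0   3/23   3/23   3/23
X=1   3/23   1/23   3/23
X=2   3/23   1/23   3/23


H(X,Y) = -Σ p(x,y) log₂ p(x,y)
  p(0,0)=3/23: -0.1304 × log₂(0.1304) = 0.3833
  p(0,1)=3/23: -0.1304 × log₂(0.1304) = 0.3833
  p(0,2)=3/23: -0.1304 × log₂(0.1304) = 0.3833
  p(1,0)=3/23: -0.1304 × log₂(0.1304) = 0.3833
  p(1,1)=1/23: -0.0435 × log₂(0.0435) = 0.1967
  p(1,2)=3/23: -0.1304 × log₂(0.1304) = 0.3833
  p(2,0)=3/23: -0.1304 × log₂(0.1304) = 0.3833
  p(2,1)=1/23: -0.0435 × log₂(0.0435) = 0.1967
  p(2,2)=3/23: -0.1304 × log₂(0.1304) = 0.3833
H(X,Y) = 3.0764 bits


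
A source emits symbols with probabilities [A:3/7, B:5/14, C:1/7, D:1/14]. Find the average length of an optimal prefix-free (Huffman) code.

Huffman tree construction:
Combine smallest probabilities repeatedly
Resulting codes:
  A: 0 (length 1)
  B: 11 (length 2)
  C: 101 (length 3)
  D: 100 (length 3)
Average length = Σ p(s) × length(s) = 1.7857 bits


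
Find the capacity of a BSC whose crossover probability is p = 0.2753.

For BSC with error probability p:
C = 1 - H(p) where H(p) is binary entropy
H(0.2753) = -0.2753 × log₂(0.2753) - 0.7247 × log₂(0.7247)
H(p) = 0.8490
C = 1 - 0.8490 = 0.1510 bits/use


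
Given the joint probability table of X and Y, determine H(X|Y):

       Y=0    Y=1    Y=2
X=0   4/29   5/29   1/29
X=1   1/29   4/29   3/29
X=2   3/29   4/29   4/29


H(X|Y) = Σ_y p(y) H(X|Y=y)
  p(Y=0) = 8/29, H(X|Y=0) = 1.4056
  p(Y=1) = 13/29, H(X|Y=1) = 1.5766
  p(Y=2) = 8/29, H(X|Y=2) = 1.4056
H(X|Y) = 0.2759×1.4056 + 0.4483×1.5766 + 0.2759×1.4056 = 1.4823 bits


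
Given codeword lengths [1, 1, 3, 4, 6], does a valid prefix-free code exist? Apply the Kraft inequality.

Kraft inequality: Σ 2^(-l_i) ≤ 1 for prefix-free code
Calculating: 2^(-1) + 2^(-1) + 2^(-3) + 2^(-4) + 2^(-6)
= 0.5 + 0.5 + 0.125 + 0.0625 + 0.015625
= 1.2031
Since 1.2031 > 1, prefix-free code does not exist


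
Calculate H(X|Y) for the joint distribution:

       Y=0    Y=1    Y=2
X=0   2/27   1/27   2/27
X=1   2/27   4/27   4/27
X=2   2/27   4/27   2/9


H(X|Y) = Σ_y p(y) H(X|Y=y)
  p(Y=0) = 2/9, H(X|Y=0) = 1.5850
  p(Y=1) = 1/3, H(X|Y=1) = 1.3921
  p(Y=2) = 4/9, H(X|Y=2) = 1.4591
H(X|Y) = 0.2222×1.5850 + 0.3333×1.3921 + 0.4444×1.4591 = 1.4648 bits


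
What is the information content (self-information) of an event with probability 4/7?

Information content I(x) = -log₂(p(x))
I = -log₂(4/7) = -log₂(0.5714)
I = 0.8074 bits


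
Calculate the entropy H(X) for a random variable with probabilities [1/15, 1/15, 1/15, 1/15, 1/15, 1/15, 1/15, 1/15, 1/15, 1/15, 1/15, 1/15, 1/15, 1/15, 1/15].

H(X) = -Σ p(x) log₂ p(x)
  -1/15 × log₂(1/15) = 0.2605
  -1/15 × log₂(1/15) = 0.2605
  -1/15 × log₂(1/15) = 0.2605
  -1/15 × log₂(1/15) = 0.2605
  -1/15 × log₂(1/15) = 0.2605
  -1/15 × log₂(1/15) = 0.2605
  -1/15 × log₂(1/15) = 0.2605
  -1/15 × log₂(1/15) = 0.2605
  -1/15 × log₂(1/15) = 0.2605
  -1/15 × log₂(1/15) = 0.2605
  -1/15 × log₂(1/15) = 0.2605
  -1/15 × log₂(1/15) = 0.2605
  -1/15 × log₂(1/15) = 0.2605
  -1/15 × log₂(1/15) = 0.2605
  -1/15 × log₂(1/15) = 0.2605
H(X) = 3.9069 bits


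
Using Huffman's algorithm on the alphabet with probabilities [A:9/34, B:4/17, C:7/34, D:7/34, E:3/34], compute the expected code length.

Huffman tree construction:
Combine smallest probabilities repeatedly
Resulting codes:
  A: 10 (length 2)
  B: 01 (length 2)
  C: 111 (length 3)
  D: 00 (length 2)
  E: 110 (length 3)
Average length = Σ p(s) × length(s) = 2.2941 bits


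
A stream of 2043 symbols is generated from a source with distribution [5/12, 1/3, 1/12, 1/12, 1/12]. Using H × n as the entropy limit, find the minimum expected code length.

Entropy H = 1.9508 bits/symbol
Minimum bits = H × n = 1.9508 × 2043
= 3985.54 bits


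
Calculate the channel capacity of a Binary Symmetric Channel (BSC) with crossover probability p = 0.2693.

For BSC with error probability p:
C = 1 - H(p) where H(p) is binary entropy
H(0.2693) = -0.2693 × log₂(0.2693) - 0.7307 × log₂(0.7307)
H(p) = 0.8405
C = 1 - 0.8405 = 0.1595 bits/use


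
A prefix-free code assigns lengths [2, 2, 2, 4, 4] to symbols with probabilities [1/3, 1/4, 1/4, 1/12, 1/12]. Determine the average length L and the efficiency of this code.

Average length L = Σ p_i × l_i = 2.3333 bits
Entropy H = 2.1258 bits
Efficiency η = H/L × 100% = 91.11%


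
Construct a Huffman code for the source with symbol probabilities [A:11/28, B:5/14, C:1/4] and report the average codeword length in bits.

Huffman tree construction:
Combine smallest probabilities repeatedly
Resulting codes:
  A: 0 (length 1)
  B: 11 (length 2)
  C: 10 (length 2)
Average length = Σ p(s) × length(s) = 1.6071 bits


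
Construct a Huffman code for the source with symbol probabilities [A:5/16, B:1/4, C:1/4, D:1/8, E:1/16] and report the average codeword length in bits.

Huffman tree construction:
Combine smallest probabilities repeatedly
Resulting codes:
  A: 11 (length 2)
  B: 01 (length 2)
  C: 10 (length 2)
  D: 001 (length 3)
  E: 000 (length 3)
Average length = Σ p(s) × length(s) = 2.1875 bits


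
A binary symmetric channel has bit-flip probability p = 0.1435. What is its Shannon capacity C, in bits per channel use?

For BSC with error probability p:
C = 1 - H(p) where H(p) is binary entropy
H(0.1435) = -0.1435 × log₂(0.1435) - 0.8565 × log₂(0.8565)
H(p) = 0.5933
C = 1 - 0.5933 = 0.4067 bits/use


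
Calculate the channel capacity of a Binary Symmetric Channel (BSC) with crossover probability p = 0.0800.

For BSC with error probability p:
C = 1 - H(p) where H(p) is binary entropy
H(0.0800) = -0.0800 × log₂(0.0800) - 0.9200 × log₂(0.9200)
H(p) = 0.4022
C = 1 - 0.4022 = 0.5978 bits/use


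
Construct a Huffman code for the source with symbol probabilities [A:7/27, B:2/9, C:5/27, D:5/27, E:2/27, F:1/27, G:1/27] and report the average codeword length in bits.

Huffman tree construction:
Combine smallest probabilities repeatedly
Resulting codes:
  A: 10 (length 2)
  B: 01 (length 2)
  C: 111 (length 3)
  D: 00 (length 2)
  E: 1100 (length 4)
  F: 11010 (length 5)
  G: 11011 (length 5)
Average length = Σ p(s) × length(s) = 2.5556 bits


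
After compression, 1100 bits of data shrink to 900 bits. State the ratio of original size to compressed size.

Compression ratio = Original / Compressed
= 1100 / 900 = 1.22:1


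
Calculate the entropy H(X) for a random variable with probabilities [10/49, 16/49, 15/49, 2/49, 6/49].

H(X) = -Σ p(x) log₂ p(x)
  -10/49 × log₂(10/49) = 0.4679
  -16/49 × log₂(16/49) = 0.5273
  -15/49 × log₂(15/49) = 0.5228
  -2/49 × log₂(2/49) = 0.1884
  -6/49 × log₂(6/49) = 0.3710
H(X) = 2.0773 bits


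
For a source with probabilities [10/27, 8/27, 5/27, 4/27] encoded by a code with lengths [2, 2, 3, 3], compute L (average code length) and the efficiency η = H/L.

Average length L = Σ p_i × l_i = 2.3333 bits
Entropy H = 1.9094 bits
Efficiency η = H/L × 100% = 81.83%


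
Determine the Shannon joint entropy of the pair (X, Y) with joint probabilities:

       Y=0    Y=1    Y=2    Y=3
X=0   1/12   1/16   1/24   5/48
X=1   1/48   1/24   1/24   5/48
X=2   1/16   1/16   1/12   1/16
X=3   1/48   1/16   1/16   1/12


H(X,Y) = -Σ p(x,y) log₂ p(x,y)
  p(0,0)=1/12: -0.0833 × log₂(0.0833) = 0.2987
  p(0,1)=1/16: -0.0625 × log₂(0.0625) = 0.2500
  p(0,2)=1/24: -0.0417 × log₂(0.0417) = 0.1910
  p(0,3)=5/48: -0.1042 × log₂(0.1042) = 0.3399
  p(1,0)=1/48: -0.0208 × log₂(0.0208) = 0.1164
  p(1,1)=1/24: -0.0417 × log₂(0.0417) = 0.1910
  p(1,2)=1/24: -0.0417 × log₂(0.0417) = 0.1910
  p(1,3)=5/48: -0.1042 × log₂(0.1042) = 0.3399
  p(2,0)=1/16: -0.0625 × log₂(0.0625) = 0.2500
  p(2,1)=1/16: -0.0625 × log₂(0.0625) = 0.2500
  p(2,2)=1/12: -0.0833 × log₂(0.0833) = 0.2987
  p(2,3)=1/16: -0.0625 × log₂(0.0625) = 0.2500
  p(3,0)=1/48: -0.0208 × log₂(0.0208) = 0.1164
  p(3,1)=1/16: -0.0625 × log₂(0.0625) = 0.2500
  p(3,2)=1/16: -0.0625 × log₂(0.0625) = 0.2500
  p(3,3)=1/12: -0.0833 × log₂(0.0833) = 0.2987
H(X,Y) = 3.8819 bits


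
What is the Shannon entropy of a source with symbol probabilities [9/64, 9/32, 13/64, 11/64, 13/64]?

H(X) = -Σ p(x) log₂ p(x)
  -9/64 × log₂(9/64) = 0.3980
  -9/32 × log₂(9/32) = 0.5147
  -13/64 × log₂(13/64) = 0.4671
  -11/64 × log₂(11/64) = 0.4367
  -13/64 × log₂(13/64) = 0.4671
H(X) = 2.2835 bits


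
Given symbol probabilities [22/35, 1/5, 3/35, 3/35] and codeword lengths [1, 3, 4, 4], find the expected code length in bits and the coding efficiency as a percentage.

Average length L = Σ p_i × l_i = 1.9143 bits
Entropy H = 1.4930 bits
Efficiency η = H/L × 100% = 77.99%


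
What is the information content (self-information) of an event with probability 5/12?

Information content I(x) = -log₂(p(x))
I = -log₂(5/12) = -log₂(0.4167)
I = 1.2630 bits


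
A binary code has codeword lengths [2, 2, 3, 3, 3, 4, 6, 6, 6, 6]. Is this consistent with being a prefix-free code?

Kraft inequality: Σ 2^(-l_i) ≤ 1 for prefix-free code
Calculating: 2^(-2) + 2^(-2) + 2^(-3) + 2^(-3) + 2^(-3) + 2^(-4) + 2^(-6) + 2^(-6) + 2^(-6) + 2^(-6)
= 0.25 + 0.25 + 0.125 + 0.125 + 0.125 + 0.0625 + 0.015625 + 0.015625 + 0.015625 + 0.015625
= 1.0000
Since 1.0000 ≤ 1, prefix-free code exists


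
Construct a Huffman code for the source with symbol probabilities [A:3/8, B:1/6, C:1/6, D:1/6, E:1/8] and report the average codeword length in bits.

Huffman tree construction:
Combine smallest probabilities repeatedly
Resulting codes:
  A: 0 (length 1)
  B: 101 (length 3)
  C: 110 (length 3)
  D: 111 (length 3)
  E: 100 (length 3)
Average length = Σ p(s) × length(s) = 2.2500 bits


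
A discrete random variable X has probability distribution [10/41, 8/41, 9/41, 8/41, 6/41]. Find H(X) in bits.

H(X) = -Σ p(x) log₂ p(x)
  -10/41 × log₂(10/41) = 0.4965
  -8/41 × log₂(8/41) = 0.4600
  -9/41 × log₂(9/41) = 0.4802
  -8/41 × log₂(8/41) = 0.4600
  -6/41 × log₂(6/41) = 0.4057
H(X) = 2.3025 bits


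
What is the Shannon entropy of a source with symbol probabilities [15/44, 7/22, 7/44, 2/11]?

H(X) = -Σ p(x) log₂ p(x)
  -15/44 × log₂(15/44) = 0.5293
  -7/22 × log₂(7/22) = 0.5257
  -7/44 × log₂(7/44) = 0.4219
  -2/11 × log₂(2/11) = 0.4472
H(X) = 1.9240 bits


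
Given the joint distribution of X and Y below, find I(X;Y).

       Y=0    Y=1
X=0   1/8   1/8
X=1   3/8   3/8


H(X) = 0.8113, H(Y) = 1.0000, H(X,Y) = 1.8113
I(X;Y) = H(X) + H(Y) - H(X,Y) = 0.0000 bits


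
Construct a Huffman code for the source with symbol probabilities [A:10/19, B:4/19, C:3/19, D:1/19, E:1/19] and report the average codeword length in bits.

Huffman tree construction:
Combine smallest probabilities repeatedly
Resulting codes:
  A: 1 (length 1)
  B: 00 (length 2)
  C: 011 (length 3)
  D: 0100 (length 4)
  E: 0101 (length 4)
Average length = Σ p(s) × length(s) = 1.8421 bits


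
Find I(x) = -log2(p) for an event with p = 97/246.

Information content I(x) = -log₂(p(x))
I = -log₂(97/246) = -log₂(0.3943)
I = 1.3426 bits


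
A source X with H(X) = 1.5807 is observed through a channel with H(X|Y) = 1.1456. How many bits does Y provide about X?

I(X;Y) = H(X) - H(X|Y)
I(X;Y) = 1.5807 - 1.1456 = 0.4351 bits


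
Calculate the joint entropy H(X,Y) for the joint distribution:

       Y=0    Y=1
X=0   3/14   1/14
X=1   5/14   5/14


H(X,Y) = -Σ p(x,y) log₂ p(x,y)
  p(0,0)=3/14: -0.2143 × log₂(0.2143) = 0.4762
  p(0,1)=1/14: -0.0714 × log₂(0.0714) = 0.2720
  p(1,0)=5/14: -0.3571 × log₂(0.3571) = 0.5305
  p(1,1)=5/14: -0.3571 × log₂(0.3571) = 0.5305
H(X,Y) = 1.8092 bits


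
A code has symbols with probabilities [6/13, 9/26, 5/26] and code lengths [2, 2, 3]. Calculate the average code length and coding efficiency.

Average length L = Σ p_i × l_i = 2.1923 bits
Entropy H = 1.5020 bits
Efficiency η = H/L × 100% = 68.51%


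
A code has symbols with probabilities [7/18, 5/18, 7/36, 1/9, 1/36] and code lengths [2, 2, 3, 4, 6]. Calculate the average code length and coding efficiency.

Average length L = Σ p_i × l_i = 2.5278 bits
Entropy H = 1.9984 bits
Efficiency η = H/L × 100% = 79.06%


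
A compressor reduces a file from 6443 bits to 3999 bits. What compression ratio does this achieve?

Compression ratio = Original / Compressed
= 6443 / 3999 = 1.61:1


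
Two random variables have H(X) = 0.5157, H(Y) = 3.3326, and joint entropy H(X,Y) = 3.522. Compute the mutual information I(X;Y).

I(X;Y) = H(X) + H(Y) - H(X,Y)
I(X;Y) = 0.5157 + 3.3326 - 3.522 = 0.3263 bits


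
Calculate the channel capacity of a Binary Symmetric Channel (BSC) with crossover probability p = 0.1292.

For BSC with error probability p:
C = 1 - H(p) where H(p) is binary entropy
H(0.1292) = -0.1292 × log₂(0.1292) - 0.8708 × log₂(0.8708)
H(p) = 0.5552
C = 1 - 0.5552 = 0.4448 bits/use


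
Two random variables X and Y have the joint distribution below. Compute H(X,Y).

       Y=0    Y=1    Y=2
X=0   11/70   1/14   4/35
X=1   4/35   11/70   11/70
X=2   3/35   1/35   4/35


H(X,Y) = -Σ p(x,y) log₂ p(x,y)
  p(0,0)=11/70: -0.1571 × log₂(0.1571) = 0.4195
  p(0,1)=1/14: -0.0714 × log₂(0.0714) = 0.2720
  p(0,2)=4/35: -0.1143 × log₂(0.1143) = 0.3576
  p(1,0)=4/35: -0.1143 × log₂(0.1143) = 0.3576
  p(1,1)=11/70: -0.1571 × log₂(0.1571) = 0.4195
  p(1,2)=11/70: -0.1571 × log₂(0.1571) = 0.4195
  p(2,0)=3/35: -0.0857 × log₂(0.0857) = 0.3038
  p(2,1)=1/35: -0.0286 × log₂(0.0286) = 0.1466
  p(2,2)=4/35: -0.1143 × log₂(0.1143) = 0.3576
H(X,Y) = 3.0538 bits


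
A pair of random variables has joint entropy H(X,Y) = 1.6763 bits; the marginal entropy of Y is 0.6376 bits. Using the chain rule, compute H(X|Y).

Chain rule: H(X,Y) = H(X|Y) + H(Y)
H(X|Y) = H(X,Y) - H(Y) = 1.6763 - 0.6376 = 1.0387 bits


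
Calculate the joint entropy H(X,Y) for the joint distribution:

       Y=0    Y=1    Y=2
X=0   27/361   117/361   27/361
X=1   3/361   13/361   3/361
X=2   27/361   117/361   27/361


H(X,Y) = -Σ p(x,y) log₂ p(x,y)
  p(0,0)=27/361: -0.0748 × log₂(0.0748) = 0.2798
  p(0,1)=117/361: -0.3241 × log₂(0.3241) = 0.5268
  p(0,2)=27/361: -0.0748 × log₂(0.0748) = 0.2798
  p(1,0)=3/361: -0.0083 × log₂(0.0083) = 0.0574
  p(1,1)=13/361: -0.0360 × log₂(0.0360) = 0.1727
  p(1,2)=3/361: -0.0083 × log₂(0.0083) = 0.0574
  p(2,0)=27/361: -0.0748 × log₂(0.0748) = 0.2798
  p(2,1)=117/361: -0.3241 × log₂(0.3241) = 0.5268
  p(2,2)=27/361: -0.0748 × log₂(0.0748) = 0.2798
H(X,Y) = 2.4604 bits


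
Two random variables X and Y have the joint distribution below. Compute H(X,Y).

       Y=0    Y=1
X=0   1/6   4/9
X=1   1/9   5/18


H(X,Y) = -Σ p(x,y) log₂ p(x,y)
  p(0,0)=1/6: -0.1667 × log₂(0.1667) = 0.4308
  p(0,1)=4/9: -0.4444 × log₂(0.4444) = 0.5200
  p(1,0)=1/9: -0.1111 × log₂(0.1111) = 0.3522
  p(1,1)=5/18: -0.2778 × log₂(0.2778) = 0.5133
H(X,Y) = 1.8163 bits


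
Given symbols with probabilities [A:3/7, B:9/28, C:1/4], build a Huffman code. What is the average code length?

Huffman tree construction:
Combine smallest probabilities repeatedly
Resulting codes:
  A: 0 (length 1)
  B: 11 (length 2)
  C: 10 (length 2)
Average length = Σ p(s) × length(s) = 1.5714 bits


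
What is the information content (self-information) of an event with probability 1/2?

Information content I(x) = -log₂(p(x))
I = -log₂(1/2) = -log₂(0.5000)
I = 1.0000 bits


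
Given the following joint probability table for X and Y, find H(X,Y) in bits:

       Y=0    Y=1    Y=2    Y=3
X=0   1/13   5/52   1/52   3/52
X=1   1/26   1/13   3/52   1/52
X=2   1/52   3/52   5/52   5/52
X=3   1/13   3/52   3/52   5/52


H(X,Y) = -Σ p(x,y) log₂ p(x,y)
  p(0,0)=1/13: -0.0769 × log₂(0.0769) = 0.2846
  p(0,1)=5/52: -0.0962 × log₂(0.0962) = 0.3249
  p(0,2)=1/52: -0.0192 × log₂(0.0192) = 0.1096
  p(0,3)=3/52: -0.0577 × log₂(0.0577) = 0.2374
  p(1,0)=1/26: -0.0385 × log₂(0.0385) = 0.1808
  p(1,1)=1/13: -0.0769 × log₂(0.0769) = 0.2846
  p(1,2)=3/52: -0.0577 × log₂(0.0577) = 0.2374
  p(1,3)=1/52: -0.0192 × log₂(0.0192) = 0.1096
  p(2,0)=1/52: -0.0192 × log₂(0.0192) = 0.1096
  p(2,1)=3/52: -0.0577 × log₂(0.0577) = 0.2374
  p(2,2)=5/52: -0.0962 × log₂(0.0962) = 0.3249
  p(2,3)=5/52: -0.0962 × log₂(0.0962) = 0.3249
  p(3,0)=1/13: -0.0769 × log₂(0.0769) = 0.2846
  p(3,1)=3/52: -0.0577 × log₂(0.0577) = 0.2374
  p(3,2)=3/52: -0.0577 × log₂(0.0577) = 0.2374
  p(3,3)=5/52: -0.0962 × log₂(0.0962) = 0.3249
H(X,Y) = 3.8502 bits


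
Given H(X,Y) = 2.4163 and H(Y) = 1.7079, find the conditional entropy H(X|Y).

Chain rule: H(X,Y) = H(X|Y) + H(Y)
H(X|Y) = H(X,Y) - H(Y) = 2.4163 - 1.7079 = 0.7084 bits


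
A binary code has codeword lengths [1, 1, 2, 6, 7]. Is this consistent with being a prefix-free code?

Kraft inequality: Σ 2^(-l_i) ≤ 1 for prefix-free code
Calculating: 2^(-1) + 2^(-1) + 2^(-2) + 2^(-6) + 2^(-7)
= 0.5 + 0.5 + 0.25 + 0.015625 + 0.0078125
= 1.2734
Since 1.2734 > 1, prefix-free code does not exist


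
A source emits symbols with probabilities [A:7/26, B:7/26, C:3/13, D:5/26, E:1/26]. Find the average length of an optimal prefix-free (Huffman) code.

Huffman tree construction:
Combine smallest probabilities repeatedly
Resulting codes:
  A: 10 (length 2)
  B: 11 (length 2)
  C: 00 (length 2)
  D: 011 (length 3)
  E: 010 (length 3)
Average length = Σ p(s) × length(s) = 2.2308 bits


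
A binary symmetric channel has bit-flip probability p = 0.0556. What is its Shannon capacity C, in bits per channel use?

For BSC with error probability p:
C = 1 - H(p) where H(p) is binary entropy
H(0.0556) = -0.0556 × log₂(0.0556) - 0.9444 × log₂(0.9444)
H(p) = 0.3097
C = 1 - 0.3097 = 0.6903 bits/use


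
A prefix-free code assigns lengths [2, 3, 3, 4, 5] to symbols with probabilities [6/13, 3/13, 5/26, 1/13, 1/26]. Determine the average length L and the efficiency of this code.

Average length L = Σ p_i × l_i = 2.6923 bits
Entropy H = 1.9259 bits
Efficiency η = H/L × 100% = 71.53%


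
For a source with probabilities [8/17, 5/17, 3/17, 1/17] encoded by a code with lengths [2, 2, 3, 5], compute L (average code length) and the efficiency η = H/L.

Average length L = Σ p_i × l_i = 2.3529 bits
Entropy H = 1.7131 bits
Efficiency η = H/L × 100% = 72.81%


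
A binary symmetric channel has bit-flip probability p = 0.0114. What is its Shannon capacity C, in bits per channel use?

For BSC with error probability p:
C = 1 - H(p) where H(p) is binary entropy
H(0.0114) = -0.0114 × log₂(0.0114) - 0.9886 × log₂(0.9886)
H(p) = 0.0899
C = 1 - 0.0899 = 0.9101 bits/use


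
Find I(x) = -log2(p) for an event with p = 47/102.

Information content I(x) = -log₂(p(x))
I = -log₂(47/102) = -log₂(0.4608)
I = 1.1178 bits


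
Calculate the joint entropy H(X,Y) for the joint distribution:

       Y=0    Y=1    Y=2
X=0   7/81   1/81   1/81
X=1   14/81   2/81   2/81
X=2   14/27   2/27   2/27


H(X,Y) = -Σ p(x,y) log₂ p(x,y)
  p(0,0)=7/81: -0.0864 × log₂(0.0864) = 0.3053
  p(0,1)=1/81: -0.0123 × log₂(0.0123) = 0.0783
  p(0,2)=1/81: -0.0123 × log₂(0.0123) = 0.0783
  p(1,0)=14/81: -0.1728 × log₂(0.1728) = 0.4377
  p(1,1)=2/81: -0.0247 × log₂(0.0247) = 0.1318
  p(1,2)=2/81: -0.0247 × log₂(0.0247) = 0.1318
  p(2,0)=14/27: -0.5185 × log₂(0.5185) = 0.4913
  p(2,1)=2/27: -0.0741 × log₂(0.0741) = 0.2781
  p(2,2)=2/27: -0.0741 × log₂(0.0741) = 0.2781
H(X,Y) = 2.2108 bits


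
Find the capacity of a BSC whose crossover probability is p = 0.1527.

For BSC with error probability p:
C = 1 - H(p) where H(p) is binary entropy
H(0.1527) = -0.1527 × log₂(0.1527) - 0.8473 × log₂(0.8473)
H(p) = 0.6166
C = 1 - 0.6166 = 0.3834 bits/use


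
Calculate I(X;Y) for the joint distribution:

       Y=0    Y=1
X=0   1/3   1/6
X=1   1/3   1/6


H(X) = 1.0000, H(Y) = 0.9183, H(X,Y) = 1.9183
I(X;Y) = H(X) + H(Y) - H(X,Y) = 0.0000 bits


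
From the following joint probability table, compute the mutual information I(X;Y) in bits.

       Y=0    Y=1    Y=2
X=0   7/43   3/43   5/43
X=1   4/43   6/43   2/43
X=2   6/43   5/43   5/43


H(X) = 1.5746, H(Y) = 1.5702, H(X,Y) = 3.0948
I(X;Y) = H(X) + H(Y) - H(X,Y) = 0.0500 bits


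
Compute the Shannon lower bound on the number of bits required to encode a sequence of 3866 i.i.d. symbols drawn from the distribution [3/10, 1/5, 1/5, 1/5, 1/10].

Entropy H = 2.2464 bits/symbol
Minimum bits = H × n = 2.2464 × 3866
= 8684.73 bits


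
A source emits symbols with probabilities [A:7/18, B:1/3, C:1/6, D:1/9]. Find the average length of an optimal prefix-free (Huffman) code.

Huffman tree construction:
Combine smallest probabilities repeatedly
Resulting codes:
  A: 0 (length 1)
  B: 11 (length 2)
  C: 101 (length 3)
  D: 100 (length 3)
Average length = Σ p(s) × length(s) = 1.8889 bits


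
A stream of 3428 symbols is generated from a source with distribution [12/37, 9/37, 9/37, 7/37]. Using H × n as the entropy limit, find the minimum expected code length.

Entropy H = 1.9735 bits/symbol
Minimum bits = H × n = 1.9735 × 3428
= 6765.21 bits


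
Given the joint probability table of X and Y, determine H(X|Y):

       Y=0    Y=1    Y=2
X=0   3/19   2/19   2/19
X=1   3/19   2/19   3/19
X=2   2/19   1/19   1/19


H(X|Y) = Σ_y p(y) H(X|Y=y)
  p(Y=0) = 8/19, H(X|Y=0) = 1.5613
  p(Y=1) = 5/19, H(X|Y=1) = 1.5219
  p(Y=2) = 6/19, H(X|Y=2) = 1.4591
H(X|Y) = 0.4211×1.5613 + 0.2632×1.5219 + 0.3158×1.4591 = 1.5187 bits


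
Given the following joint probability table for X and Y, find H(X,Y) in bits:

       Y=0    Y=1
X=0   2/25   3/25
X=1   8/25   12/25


H(X,Y) = -Σ p(x,y) log₂ p(x,y)
  p(0,0)=2/25: -0.0800 × log₂(0.0800) = 0.2915
  p(0,1)=3/25: -0.1200 × log₂(0.1200) = 0.3671
  p(1,0)=8/25: -0.3200 × log₂(0.3200) = 0.5260
  p(1,1)=12/25: -0.4800 × log₂(0.4800) = 0.5083
H(X,Y) = 1.6929 bits


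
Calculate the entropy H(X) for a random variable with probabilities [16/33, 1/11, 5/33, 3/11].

H(X) = -Σ p(x) log₂ p(x)
  -16/33 × log₂(16/33) = 0.5064
  -1/11 × log₂(1/11) = 0.3145
  -5/33 × log₂(5/33) = 0.4125
  -3/11 × log₂(3/11) = 0.5112
H(X) = 1.7446 bits


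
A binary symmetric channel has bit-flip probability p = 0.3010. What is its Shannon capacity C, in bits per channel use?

For BSC with error probability p:
C = 1 - H(p) where H(p) is binary entropy
H(0.3010) = -0.3010 × log₂(0.3010) - 0.6990 × log₂(0.6990)
H(p) = 0.8825
C = 1 - 0.8825 = 0.1175 bits/use


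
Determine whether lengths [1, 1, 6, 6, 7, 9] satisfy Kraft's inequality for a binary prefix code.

Kraft inequality: Σ 2^(-l_i) ≤ 1 for prefix-free code
Calculating: 2^(-1) + 2^(-1) + 2^(-6) + 2^(-6) + 2^(-7) + 2^(-9)
= 0.5 + 0.5 + 0.015625 + 0.015625 + 0.0078125 + 0.001953125
= 1.0410
Since 1.0410 > 1, prefix-free code does not exist


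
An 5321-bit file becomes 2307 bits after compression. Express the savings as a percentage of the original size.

Space savings = (1 - Compressed/Original) × 100%
= (1 - 2307/5321) × 100%
= 56.64%


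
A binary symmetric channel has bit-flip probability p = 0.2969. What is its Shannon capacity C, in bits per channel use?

For BSC with error probability p:
C = 1 - H(p) where H(p) is binary entropy
H(0.2969) = -0.2969 × log₂(0.2969) - 0.7031 × log₂(0.7031)
H(p) = 0.8775
C = 1 - 0.8775 = 0.1225 bits/use
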